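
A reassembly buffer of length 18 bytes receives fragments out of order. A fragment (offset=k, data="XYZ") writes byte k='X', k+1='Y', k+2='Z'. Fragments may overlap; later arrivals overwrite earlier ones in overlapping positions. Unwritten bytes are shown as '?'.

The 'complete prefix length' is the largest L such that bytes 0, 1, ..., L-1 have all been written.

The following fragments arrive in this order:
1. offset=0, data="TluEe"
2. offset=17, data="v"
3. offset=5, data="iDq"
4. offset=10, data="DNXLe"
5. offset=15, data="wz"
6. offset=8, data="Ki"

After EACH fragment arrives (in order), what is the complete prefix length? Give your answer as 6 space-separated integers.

Answer: 5 5 8 8 8 18

Derivation:
Fragment 1: offset=0 data="TluEe" -> buffer=TluEe????????????? -> prefix_len=5
Fragment 2: offset=17 data="v" -> buffer=TluEe????????????v -> prefix_len=5
Fragment 3: offset=5 data="iDq" -> buffer=TluEeiDq?????????v -> prefix_len=8
Fragment 4: offset=10 data="DNXLe" -> buffer=TluEeiDq??DNXLe??v -> prefix_len=8
Fragment 5: offset=15 data="wz" -> buffer=TluEeiDq??DNXLewzv -> prefix_len=8
Fragment 6: offset=8 data="Ki" -> buffer=TluEeiDqKiDNXLewzv -> prefix_len=18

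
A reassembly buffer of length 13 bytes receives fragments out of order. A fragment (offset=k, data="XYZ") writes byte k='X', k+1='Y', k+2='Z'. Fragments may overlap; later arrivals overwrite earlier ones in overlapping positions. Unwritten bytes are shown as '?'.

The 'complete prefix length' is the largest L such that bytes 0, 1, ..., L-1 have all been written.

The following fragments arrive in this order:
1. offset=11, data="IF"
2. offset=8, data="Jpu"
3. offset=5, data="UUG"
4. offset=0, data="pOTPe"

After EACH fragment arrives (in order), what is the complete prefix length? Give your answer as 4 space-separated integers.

Fragment 1: offset=11 data="IF" -> buffer=???????????IF -> prefix_len=0
Fragment 2: offset=8 data="Jpu" -> buffer=????????JpuIF -> prefix_len=0
Fragment 3: offset=5 data="UUG" -> buffer=?????UUGJpuIF -> prefix_len=0
Fragment 4: offset=0 data="pOTPe" -> buffer=pOTPeUUGJpuIF -> prefix_len=13

Answer: 0 0 0 13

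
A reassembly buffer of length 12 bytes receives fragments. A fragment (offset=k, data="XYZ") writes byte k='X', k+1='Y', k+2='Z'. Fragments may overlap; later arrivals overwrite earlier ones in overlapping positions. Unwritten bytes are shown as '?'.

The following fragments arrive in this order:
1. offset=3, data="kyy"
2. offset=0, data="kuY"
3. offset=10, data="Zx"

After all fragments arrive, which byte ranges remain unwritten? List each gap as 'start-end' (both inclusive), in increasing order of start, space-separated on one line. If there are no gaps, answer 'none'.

Answer: 6-9

Derivation:
Fragment 1: offset=3 len=3
Fragment 2: offset=0 len=3
Fragment 3: offset=10 len=2
Gaps: 6-9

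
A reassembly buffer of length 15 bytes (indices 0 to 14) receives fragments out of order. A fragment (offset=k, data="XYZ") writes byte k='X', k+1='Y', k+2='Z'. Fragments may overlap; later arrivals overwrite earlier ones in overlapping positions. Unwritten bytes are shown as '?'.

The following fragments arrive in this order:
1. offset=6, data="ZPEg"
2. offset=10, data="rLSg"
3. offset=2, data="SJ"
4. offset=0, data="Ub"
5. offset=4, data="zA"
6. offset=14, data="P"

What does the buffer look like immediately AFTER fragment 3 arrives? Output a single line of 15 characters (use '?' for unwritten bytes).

Fragment 1: offset=6 data="ZPEg" -> buffer=??????ZPEg?????
Fragment 2: offset=10 data="rLSg" -> buffer=??????ZPEgrLSg?
Fragment 3: offset=2 data="SJ" -> buffer=??SJ??ZPEgrLSg?

Answer: ??SJ??ZPEgrLSg?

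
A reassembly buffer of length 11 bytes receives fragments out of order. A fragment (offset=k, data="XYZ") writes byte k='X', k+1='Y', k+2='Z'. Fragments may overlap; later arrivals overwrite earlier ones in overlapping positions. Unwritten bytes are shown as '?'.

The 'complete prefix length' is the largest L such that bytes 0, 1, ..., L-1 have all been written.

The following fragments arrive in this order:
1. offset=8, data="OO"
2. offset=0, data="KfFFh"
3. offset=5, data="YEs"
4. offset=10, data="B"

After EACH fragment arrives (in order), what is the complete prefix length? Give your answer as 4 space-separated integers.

Fragment 1: offset=8 data="OO" -> buffer=????????OO? -> prefix_len=0
Fragment 2: offset=0 data="KfFFh" -> buffer=KfFFh???OO? -> prefix_len=5
Fragment 3: offset=5 data="YEs" -> buffer=KfFFhYEsOO? -> prefix_len=10
Fragment 4: offset=10 data="B" -> buffer=KfFFhYEsOOB -> prefix_len=11

Answer: 0 5 10 11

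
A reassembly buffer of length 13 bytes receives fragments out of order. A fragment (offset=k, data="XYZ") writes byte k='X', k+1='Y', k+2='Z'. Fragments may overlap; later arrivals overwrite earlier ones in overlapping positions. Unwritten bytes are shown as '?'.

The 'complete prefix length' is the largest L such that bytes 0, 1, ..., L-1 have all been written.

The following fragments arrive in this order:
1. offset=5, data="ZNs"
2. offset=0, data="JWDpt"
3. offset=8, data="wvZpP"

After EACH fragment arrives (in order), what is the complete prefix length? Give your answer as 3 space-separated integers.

Fragment 1: offset=5 data="ZNs" -> buffer=?????ZNs????? -> prefix_len=0
Fragment 2: offset=0 data="JWDpt" -> buffer=JWDptZNs????? -> prefix_len=8
Fragment 3: offset=8 data="wvZpP" -> buffer=JWDptZNswvZpP -> prefix_len=13

Answer: 0 8 13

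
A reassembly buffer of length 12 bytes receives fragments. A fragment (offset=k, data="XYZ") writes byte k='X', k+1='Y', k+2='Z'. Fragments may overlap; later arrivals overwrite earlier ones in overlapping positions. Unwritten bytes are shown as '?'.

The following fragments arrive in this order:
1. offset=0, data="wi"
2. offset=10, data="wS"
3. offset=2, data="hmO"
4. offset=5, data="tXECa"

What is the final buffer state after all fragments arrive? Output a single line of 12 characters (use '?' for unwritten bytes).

Answer: wihmOtXECawS

Derivation:
Fragment 1: offset=0 data="wi" -> buffer=wi??????????
Fragment 2: offset=10 data="wS" -> buffer=wi????????wS
Fragment 3: offset=2 data="hmO" -> buffer=wihmO?????wS
Fragment 4: offset=5 data="tXECa" -> buffer=wihmOtXECawS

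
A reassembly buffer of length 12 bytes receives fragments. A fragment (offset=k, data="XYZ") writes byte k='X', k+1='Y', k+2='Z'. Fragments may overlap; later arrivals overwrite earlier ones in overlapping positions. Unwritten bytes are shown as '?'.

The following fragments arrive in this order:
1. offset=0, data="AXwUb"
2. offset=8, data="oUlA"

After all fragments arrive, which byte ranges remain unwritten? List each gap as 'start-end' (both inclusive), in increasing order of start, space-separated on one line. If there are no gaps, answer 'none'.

Answer: 5-7

Derivation:
Fragment 1: offset=0 len=5
Fragment 2: offset=8 len=4
Gaps: 5-7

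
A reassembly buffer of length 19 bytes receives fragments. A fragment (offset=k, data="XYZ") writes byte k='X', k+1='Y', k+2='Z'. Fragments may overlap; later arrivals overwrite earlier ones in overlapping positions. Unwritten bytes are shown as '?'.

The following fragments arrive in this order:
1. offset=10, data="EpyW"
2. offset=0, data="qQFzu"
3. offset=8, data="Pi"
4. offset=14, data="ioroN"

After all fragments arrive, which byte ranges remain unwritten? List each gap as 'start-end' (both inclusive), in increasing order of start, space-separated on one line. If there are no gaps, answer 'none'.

Answer: 5-7

Derivation:
Fragment 1: offset=10 len=4
Fragment 2: offset=0 len=5
Fragment 3: offset=8 len=2
Fragment 4: offset=14 len=5
Gaps: 5-7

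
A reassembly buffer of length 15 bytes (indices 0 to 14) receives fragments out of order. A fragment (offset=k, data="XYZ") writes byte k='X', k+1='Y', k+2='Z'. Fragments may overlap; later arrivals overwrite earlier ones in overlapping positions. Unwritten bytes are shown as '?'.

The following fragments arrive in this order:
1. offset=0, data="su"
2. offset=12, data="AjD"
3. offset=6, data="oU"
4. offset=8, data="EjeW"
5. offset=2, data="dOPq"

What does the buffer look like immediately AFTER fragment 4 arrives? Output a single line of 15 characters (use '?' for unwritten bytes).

Fragment 1: offset=0 data="su" -> buffer=su?????????????
Fragment 2: offset=12 data="AjD" -> buffer=su??????????AjD
Fragment 3: offset=6 data="oU" -> buffer=su????oU????AjD
Fragment 4: offset=8 data="EjeW" -> buffer=su????oUEjeWAjD

Answer: su????oUEjeWAjD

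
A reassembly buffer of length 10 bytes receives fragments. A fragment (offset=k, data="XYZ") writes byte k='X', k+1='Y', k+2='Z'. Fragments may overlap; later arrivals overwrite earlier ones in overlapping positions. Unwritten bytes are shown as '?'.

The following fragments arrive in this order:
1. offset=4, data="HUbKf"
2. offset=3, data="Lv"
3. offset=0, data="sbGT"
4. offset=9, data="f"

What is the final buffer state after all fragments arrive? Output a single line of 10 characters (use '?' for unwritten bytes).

Fragment 1: offset=4 data="HUbKf" -> buffer=????HUbKf?
Fragment 2: offset=3 data="Lv" -> buffer=???LvUbKf?
Fragment 3: offset=0 data="sbGT" -> buffer=sbGTvUbKf?
Fragment 4: offset=9 data="f" -> buffer=sbGTvUbKff

Answer: sbGTvUbKff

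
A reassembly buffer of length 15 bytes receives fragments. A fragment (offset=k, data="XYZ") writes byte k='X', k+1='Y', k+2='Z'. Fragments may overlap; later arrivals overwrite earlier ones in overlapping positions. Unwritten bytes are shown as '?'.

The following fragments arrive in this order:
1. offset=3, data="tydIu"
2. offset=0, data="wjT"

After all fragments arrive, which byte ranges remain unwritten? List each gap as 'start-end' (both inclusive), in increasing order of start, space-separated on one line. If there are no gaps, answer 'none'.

Fragment 1: offset=3 len=5
Fragment 2: offset=0 len=3
Gaps: 8-14

Answer: 8-14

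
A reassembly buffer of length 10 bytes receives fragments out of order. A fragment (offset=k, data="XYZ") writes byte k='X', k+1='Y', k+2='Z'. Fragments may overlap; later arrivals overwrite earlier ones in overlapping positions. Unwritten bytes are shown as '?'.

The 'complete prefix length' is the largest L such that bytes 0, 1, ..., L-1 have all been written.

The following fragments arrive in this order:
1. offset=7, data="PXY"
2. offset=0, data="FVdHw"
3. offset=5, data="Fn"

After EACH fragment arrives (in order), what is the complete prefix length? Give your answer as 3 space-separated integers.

Answer: 0 5 10

Derivation:
Fragment 1: offset=7 data="PXY" -> buffer=???????PXY -> prefix_len=0
Fragment 2: offset=0 data="FVdHw" -> buffer=FVdHw??PXY -> prefix_len=5
Fragment 3: offset=5 data="Fn" -> buffer=FVdHwFnPXY -> prefix_len=10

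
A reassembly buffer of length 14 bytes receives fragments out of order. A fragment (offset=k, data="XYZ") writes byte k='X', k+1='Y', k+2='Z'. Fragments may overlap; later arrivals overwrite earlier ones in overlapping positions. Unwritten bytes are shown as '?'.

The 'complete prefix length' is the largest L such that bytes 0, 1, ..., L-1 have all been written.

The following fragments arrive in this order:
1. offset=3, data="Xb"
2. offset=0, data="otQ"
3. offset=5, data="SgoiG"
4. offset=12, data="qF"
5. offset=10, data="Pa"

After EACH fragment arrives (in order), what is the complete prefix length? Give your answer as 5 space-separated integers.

Answer: 0 5 10 10 14

Derivation:
Fragment 1: offset=3 data="Xb" -> buffer=???Xb????????? -> prefix_len=0
Fragment 2: offset=0 data="otQ" -> buffer=otQXb????????? -> prefix_len=5
Fragment 3: offset=5 data="SgoiG" -> buffer=otQXbSgoiG???? -> prefix_len=10
Fragment 4: offset=12 data="qF" -> buffer=otQXbSgoiG??qF -> prefix_len=10
Fragment 5: offset=10 data="Pa" -> buffer=otQXbSgoiGPaqF -> prefix_len=14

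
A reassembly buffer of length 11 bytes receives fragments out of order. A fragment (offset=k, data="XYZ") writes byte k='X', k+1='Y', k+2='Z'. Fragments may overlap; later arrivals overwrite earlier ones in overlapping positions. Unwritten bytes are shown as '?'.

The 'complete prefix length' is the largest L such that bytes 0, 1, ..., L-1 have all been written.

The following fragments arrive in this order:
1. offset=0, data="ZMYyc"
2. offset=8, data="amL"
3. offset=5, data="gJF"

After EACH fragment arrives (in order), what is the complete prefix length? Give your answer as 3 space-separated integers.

Fragment 1: offset=0 data="ZMYyc" -> buffer=ZMYyc?????? -> prefix_len=5
Fragment 2: offset=8 data="amL" -> buffer=ZMYyc???amL -> prefix_len=5
Fragment 3: offset=5 data="gJF" -> buffer=ZMYycgJFamL -> prefix_len=11

Answer: 5 5 11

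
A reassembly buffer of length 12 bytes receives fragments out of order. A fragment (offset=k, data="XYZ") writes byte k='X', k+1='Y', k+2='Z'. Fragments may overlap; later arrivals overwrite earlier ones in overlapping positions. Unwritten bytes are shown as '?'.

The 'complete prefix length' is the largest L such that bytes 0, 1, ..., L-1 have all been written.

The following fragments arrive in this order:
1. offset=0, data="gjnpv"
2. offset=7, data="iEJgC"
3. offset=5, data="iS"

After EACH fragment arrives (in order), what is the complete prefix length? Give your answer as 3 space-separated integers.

Fragment 1: offset=0 data="gjnpv" -> buffer=gjnpv??????? -> prefix_len=5
Fragment 2: offset=7 data="iEJgC" -> buffer=gjnpv??iEJgC -> prefix_len=5
Fragment 3: offset=5 data="iS" -> buffer=gjnpviSiEJgC -> prefix_len=12

Answer: 5 5 12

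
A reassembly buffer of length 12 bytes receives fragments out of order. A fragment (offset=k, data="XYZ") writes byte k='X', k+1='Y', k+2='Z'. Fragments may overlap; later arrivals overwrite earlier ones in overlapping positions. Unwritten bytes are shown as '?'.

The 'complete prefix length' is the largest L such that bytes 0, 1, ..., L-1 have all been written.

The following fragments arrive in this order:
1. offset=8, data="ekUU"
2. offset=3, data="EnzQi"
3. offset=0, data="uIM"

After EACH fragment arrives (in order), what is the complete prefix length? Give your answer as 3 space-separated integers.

Fragment 1: offset=8 data="ekUU" -> buffer=????????ekUU -> prefix_len=0
Fragment 2: offset=3 data="EnzQi" -> buffer=???EnzQiekUU -> prefix_len=0
Fragment 3: offset=0 data="uIM" -> buffer=uIMEnzQiekUU -> prefix_len=12

Answer: 0 0 12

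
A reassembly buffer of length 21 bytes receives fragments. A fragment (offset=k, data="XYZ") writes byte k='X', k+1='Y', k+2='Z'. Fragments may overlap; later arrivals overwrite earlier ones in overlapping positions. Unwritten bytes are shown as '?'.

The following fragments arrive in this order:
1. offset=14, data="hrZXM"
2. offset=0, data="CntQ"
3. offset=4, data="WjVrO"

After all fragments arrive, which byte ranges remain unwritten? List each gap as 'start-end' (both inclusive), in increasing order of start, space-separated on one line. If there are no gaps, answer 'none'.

Fragment 1: offset=14 len=5
Fragment 2: offset=0 len=4
Fragment 3: offset=4 len=5
Gaps: 9-13 19-20

Answer: 9-13 19-20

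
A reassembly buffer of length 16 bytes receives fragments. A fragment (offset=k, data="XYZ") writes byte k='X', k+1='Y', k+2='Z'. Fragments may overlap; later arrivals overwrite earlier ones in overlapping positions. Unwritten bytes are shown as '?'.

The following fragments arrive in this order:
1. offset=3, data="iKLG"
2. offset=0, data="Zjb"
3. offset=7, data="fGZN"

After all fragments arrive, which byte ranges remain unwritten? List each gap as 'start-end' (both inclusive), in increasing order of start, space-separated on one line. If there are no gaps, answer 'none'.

Answer: 11-15

Derivation:
Fragment 1: offset=3 len=4
Fragment 2: offset=0 len=3
Fragment 3: offset=7 len=4
Gaps: 11-15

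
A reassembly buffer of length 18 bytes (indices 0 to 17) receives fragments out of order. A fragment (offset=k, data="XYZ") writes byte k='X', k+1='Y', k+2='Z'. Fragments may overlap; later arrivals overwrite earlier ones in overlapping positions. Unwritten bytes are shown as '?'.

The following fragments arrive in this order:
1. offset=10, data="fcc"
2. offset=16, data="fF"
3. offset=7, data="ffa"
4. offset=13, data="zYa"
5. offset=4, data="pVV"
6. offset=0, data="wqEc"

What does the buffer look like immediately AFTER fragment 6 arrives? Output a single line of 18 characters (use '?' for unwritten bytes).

Fragment 1: offset=10 data="fcc" -> buffer=??????????fcc?????
Fragment 2: offset=16 data="fF" -> buffer=??????????fcc???fF
Fragment 3: offset=7 data="ffa" -> buffer=???????ffafcc???fF
Fragment 4: offset=13 data="zYa" -> buffer=???????ffafcczYafF
Fragment 5: offset=4 data="pVV" -> buffer=????pVVffafcczYafF
Fragment 6: offset=0 data="wqEc" -> buffer=wqEcpVVffafcczYafF

Answer: wqEcpVVffafcczYafF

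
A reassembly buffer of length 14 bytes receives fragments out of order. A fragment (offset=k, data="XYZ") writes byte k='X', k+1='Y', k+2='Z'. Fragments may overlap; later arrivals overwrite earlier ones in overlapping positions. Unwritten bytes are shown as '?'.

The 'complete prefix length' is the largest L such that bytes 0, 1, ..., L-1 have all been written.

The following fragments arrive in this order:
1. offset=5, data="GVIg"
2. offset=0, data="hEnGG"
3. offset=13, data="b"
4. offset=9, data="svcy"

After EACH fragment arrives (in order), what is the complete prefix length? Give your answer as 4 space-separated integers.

Fragment 1: offset=5 data="GVIg" -> buffer=?????GVIg????? -> prefix_len=0
Fragment 2: offset=0 data="hEnGG" -> buffer=hEnGGGVIg????? -> prefix_len=9
Fragment 3: offset=13 data="b" -> buffer=hEnGGGVIg????b -> prefix_len=9
Fragment 4: offset=9 data="svcy" -> buffer=hEnGGGVIgsvcyb -> prefix_len=14

Answer: 0 9 9 14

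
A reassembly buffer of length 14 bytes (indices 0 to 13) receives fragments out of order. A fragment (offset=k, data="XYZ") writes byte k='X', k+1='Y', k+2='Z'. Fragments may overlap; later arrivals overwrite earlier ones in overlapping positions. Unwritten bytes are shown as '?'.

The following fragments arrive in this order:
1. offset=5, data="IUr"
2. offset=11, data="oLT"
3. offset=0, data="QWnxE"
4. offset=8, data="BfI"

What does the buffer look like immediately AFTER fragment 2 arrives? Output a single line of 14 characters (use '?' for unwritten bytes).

Answer: ?????IUr???oLT

Derivation:
Fragment 1: offset=5 data="IUr" -> buffer=?????IUr??????
Fragment 2: offset=11 data="oLT" -> buffer=?????IUr???oLT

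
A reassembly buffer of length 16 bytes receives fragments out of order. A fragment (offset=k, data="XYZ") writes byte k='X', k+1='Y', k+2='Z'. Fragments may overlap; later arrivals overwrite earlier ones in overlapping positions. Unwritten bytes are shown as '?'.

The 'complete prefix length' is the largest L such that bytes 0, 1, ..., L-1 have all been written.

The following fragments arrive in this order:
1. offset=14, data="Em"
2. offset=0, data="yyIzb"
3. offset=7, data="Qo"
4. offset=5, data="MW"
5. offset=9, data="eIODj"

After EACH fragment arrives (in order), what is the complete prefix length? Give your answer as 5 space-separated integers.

Fragment 1: offset=14 data="Em" -> buffer=??????????????Em -> prefix_len=0
Fragment 2: offset=0 data="yyIzb" -> buffer=yyIzb?????????Em -> prefix_len=5
Fragment 3: offset=7 data="Qo" -> buffer=yyIzb??Qo?????Em -> prefix_len=5
Fragment 4: offset=5 data="MW" -> buffer=yyIzbMWQo?????Em -> prefix_len=9
Fragment 5: offset=9 data="eIODj" -> buffer=yyIzbMWQoeIODjEm -> prefix_len=16

Answer: 0 5 5 9 16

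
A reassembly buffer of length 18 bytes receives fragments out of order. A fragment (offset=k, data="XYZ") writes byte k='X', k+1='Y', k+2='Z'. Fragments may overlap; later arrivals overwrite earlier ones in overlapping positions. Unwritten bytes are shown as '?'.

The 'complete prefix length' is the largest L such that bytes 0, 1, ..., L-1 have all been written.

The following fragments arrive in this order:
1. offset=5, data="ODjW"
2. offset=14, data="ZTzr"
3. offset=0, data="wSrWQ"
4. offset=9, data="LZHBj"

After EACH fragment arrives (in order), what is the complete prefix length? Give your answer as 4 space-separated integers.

Answer: 0 0 9 18

Derivation:
Fragment 1: offset=5 data="ODjW" -> buffer=?????ODjW????????? -> prefix_len=0
Fragment 2: offset=14 data="ZTzr" -> buffer=?????ODjW?????ZTzr -> prefix_len=0
Fragment 3: offset=0 data="wSrWQ" -> buffer=wSrWQODjW?????ZTzr -> prefix_len=9
Fragment 4: offset=9 data="LZHBj" -> buffer=wSrWQODjWLZHBjZTzr -> prefix_len=18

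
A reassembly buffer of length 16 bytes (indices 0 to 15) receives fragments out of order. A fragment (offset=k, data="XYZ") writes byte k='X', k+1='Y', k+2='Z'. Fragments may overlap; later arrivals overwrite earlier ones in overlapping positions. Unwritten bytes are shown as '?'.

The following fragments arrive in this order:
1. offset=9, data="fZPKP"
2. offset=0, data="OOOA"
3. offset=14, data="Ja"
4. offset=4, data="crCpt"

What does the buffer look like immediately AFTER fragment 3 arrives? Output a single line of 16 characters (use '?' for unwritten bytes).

Fragment 1: offset=9 data="fZPKP" -> buffer=?????????fZPKP??
Fragment 2: offset=0 data="OOOA" -> buffer=OOOA?????fZPKP??
Fragment 3: offset=14 data="Ja" -> buffer=OOOA?????fZPKPJa

Answer: OOOA?????fZPKPJa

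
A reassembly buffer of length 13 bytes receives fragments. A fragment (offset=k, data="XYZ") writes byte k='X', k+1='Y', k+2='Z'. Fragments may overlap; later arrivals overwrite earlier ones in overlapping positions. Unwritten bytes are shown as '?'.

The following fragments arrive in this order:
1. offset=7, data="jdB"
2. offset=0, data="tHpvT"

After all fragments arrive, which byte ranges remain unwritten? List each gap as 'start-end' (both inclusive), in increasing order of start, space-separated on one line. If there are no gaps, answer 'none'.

Fragment 1: offset=7 len=3
Fragment 2: offset=0 len=5
Gaps: 5-6 10-12

Answer: 5-6 10-12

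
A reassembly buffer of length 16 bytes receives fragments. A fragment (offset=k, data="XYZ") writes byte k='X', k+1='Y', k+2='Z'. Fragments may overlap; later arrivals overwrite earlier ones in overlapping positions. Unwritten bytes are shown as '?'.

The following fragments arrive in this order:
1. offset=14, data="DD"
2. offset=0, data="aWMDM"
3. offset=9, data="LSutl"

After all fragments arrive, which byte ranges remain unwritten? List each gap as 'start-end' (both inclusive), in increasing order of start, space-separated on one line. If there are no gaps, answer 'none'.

Fragment 1: offset=14 len=2
Fragment 2: offset=0 len=5
Fragment 3: offset=9 len=5
Gaps: 5-8

Answer: 5-8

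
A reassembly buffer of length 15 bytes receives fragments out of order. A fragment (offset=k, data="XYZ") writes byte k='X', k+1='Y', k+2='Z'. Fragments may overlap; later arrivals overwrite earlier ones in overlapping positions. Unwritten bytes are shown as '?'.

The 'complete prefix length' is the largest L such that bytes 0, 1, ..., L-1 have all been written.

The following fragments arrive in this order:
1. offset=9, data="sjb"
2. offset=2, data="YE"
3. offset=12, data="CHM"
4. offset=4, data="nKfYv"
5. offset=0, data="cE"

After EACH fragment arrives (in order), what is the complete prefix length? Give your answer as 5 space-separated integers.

Fragment 1: offset=9 data="sjb" -> buffer=?????????sjb??? -> prefix_len=0
Fragment 2: offset=2 data="YE" -> buffer=??YE?????sjb??? -> prefix_len=0
Fragment 3: offset=12 data="CHM" -> buffer=??YE?????sjbCHM -> prefix_len=0
Fragment 4: offset=4 data="nKfYv" -> buffer=??YEnKfYvsjbCHM -> prefix_len=0
Fragment 5: offset=0 data="cE" -> buffer=cEYEnKfYvsjbCHM -> prefix_len=15

Answer: 0 0 0 0 15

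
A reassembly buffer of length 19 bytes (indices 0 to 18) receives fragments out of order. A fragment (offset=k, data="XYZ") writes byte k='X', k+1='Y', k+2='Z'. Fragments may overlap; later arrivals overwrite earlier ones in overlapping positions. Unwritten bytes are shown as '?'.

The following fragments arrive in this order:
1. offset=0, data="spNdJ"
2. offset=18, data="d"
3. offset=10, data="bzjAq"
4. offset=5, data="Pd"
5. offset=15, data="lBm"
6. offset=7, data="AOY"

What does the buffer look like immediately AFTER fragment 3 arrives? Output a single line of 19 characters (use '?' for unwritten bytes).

Fragment 1: offset=0 data="spNdJ" -> buffer=spNdJ??????????????
Fragment 2: offset=18 data="d" -> buffer=spNdJ?????????????d
Fragment 3: offset=10 data="bzjAq" -> buffer=spNdJ?????bzjAq???d

Answer: spNdJ?????bzjAq???d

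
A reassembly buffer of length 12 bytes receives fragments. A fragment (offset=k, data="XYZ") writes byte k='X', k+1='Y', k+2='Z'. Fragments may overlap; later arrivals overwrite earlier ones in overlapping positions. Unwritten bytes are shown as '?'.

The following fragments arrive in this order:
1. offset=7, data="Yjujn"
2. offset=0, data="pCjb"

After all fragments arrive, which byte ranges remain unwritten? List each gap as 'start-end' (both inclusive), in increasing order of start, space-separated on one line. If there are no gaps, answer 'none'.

Answer: 4-6

Derivation:
Fragment 1: offset=7 len=5
Fragment 2: offset=0 len=4
Gaps: 4-6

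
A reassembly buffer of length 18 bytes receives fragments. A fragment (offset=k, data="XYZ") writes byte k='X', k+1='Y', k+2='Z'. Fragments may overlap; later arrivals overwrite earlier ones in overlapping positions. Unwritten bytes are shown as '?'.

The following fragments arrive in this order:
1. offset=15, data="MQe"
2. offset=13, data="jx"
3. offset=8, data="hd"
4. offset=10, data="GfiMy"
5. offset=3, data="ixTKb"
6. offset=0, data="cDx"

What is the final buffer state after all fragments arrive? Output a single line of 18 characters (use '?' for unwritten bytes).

Answer: cDxixTKbhdGfiMyMQe

Derivation:
Fragment 1: offset=15 data="MQe" -> buffer=???????????????MQe
Fragment 2: offset=13 data="jx" -> buffer=?????????????jxMQe
Fragment 3: offset=8 data="hd" -> buffer=????????hd???jxMQe
Fragment 4: offset=10 data="GfiMy" -> buffer=????????hdGfiMyMQe
Fragment 5: offset=3 data="ixTKb" -> buffer=???ixTKbhdGfiMyMQe
Fragment 6: offset=0 data="cDx" -> buffer=cDxixTKbhdGfiMyMQe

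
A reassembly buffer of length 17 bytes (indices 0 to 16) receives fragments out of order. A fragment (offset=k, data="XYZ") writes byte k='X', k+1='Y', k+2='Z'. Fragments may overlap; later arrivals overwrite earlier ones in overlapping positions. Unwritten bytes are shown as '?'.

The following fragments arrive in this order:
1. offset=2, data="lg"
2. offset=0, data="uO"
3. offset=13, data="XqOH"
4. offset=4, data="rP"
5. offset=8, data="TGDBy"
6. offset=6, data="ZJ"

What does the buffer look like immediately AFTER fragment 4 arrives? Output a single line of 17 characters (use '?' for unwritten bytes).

Fragment 1: offset=2 data="lg" -> buffer=??lg?????????????
Fragment 2: offset=0 data="uO" -> buffer=uOlg?????????????
Fragment 3: offset=13 data="XqOH" -> buffer=uOlg?????????XqOH
Fragment 4: offset=4 data="rP" -> buffer=uOlgrP???????XqOH

Answer: uOlgrP???????XqOH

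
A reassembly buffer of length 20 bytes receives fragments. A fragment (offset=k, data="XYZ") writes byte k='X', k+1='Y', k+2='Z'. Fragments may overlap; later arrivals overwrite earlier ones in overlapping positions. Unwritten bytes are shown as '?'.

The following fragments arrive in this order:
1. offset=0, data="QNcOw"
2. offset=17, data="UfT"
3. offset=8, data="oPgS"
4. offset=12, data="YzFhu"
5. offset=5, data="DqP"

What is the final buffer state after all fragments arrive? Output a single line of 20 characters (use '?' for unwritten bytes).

Answer: QNcOwDqPoPgSYzFhuUfT

Derivation:
Fragment 1: offset=0 data="QNcOw" -> buffer=QNcOw???????????????
Fragment 2: offset=17 data="UfT" -> buffer=QNcOw????????????UfT
Fragment 3: offset=8 data="oPgS" -> buffer=QNcOw???oPgS?????UfT
Fragment 4: offset=12 data="YzFhu" -> buffer=QNcOw???oPgSYzFhuUfT
Fragment 5: offset=5 data="DqP" -> buffer=QNcOwDqPoPgSYzFhuUfT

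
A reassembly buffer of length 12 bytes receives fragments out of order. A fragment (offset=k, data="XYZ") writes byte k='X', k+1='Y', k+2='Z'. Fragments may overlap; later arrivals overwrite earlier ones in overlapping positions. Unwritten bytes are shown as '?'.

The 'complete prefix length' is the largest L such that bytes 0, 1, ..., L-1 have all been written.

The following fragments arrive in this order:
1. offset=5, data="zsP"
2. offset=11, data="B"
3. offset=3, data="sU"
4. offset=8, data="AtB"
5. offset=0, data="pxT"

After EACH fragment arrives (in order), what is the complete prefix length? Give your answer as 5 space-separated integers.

Fragment 1: offset=5 data="zsP" -> buffer=?????zsP???? -> prefix_len=0
Fragment 2: offset=11 data="B" -> buffer=?????zsP???B -> prefix_len=0
Fragment 3: offset=3 data="sU" -> buffer=???sUzsP???B -> prefix_len=0
Fragment 4: offset=8 data="AtB" -> buffer=???sUzsPAtBB -> prefix_len=0
Fragment 5: offset=0 data="pxT" -> buffer=pxTsUzsPAtBB -> prefix_len=12

Answer: 0 0 0 0 12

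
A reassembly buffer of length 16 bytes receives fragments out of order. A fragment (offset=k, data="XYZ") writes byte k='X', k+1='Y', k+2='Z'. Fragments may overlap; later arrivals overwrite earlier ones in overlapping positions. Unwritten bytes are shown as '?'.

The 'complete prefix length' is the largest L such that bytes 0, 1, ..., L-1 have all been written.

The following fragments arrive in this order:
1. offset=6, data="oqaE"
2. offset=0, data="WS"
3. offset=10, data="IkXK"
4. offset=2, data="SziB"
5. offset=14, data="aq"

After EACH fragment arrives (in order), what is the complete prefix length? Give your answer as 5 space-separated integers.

Answer: 0 2 2 14 16

Derivation:
Fragment 1: offset=6 data="oqaE" -> buffer=??????oqaE?????? -> prefix_len=0
Fragment 2: offset=0 data="WS" -> buffer=WS????oqaE?????? -> prefix_len=2
Fragment 3: offset=10 data="IkXK" -> buffer=WS????oqaEIkXK?? -> prefix_len=2
Fragment 4: offset=2 data="SziB" -> buffer=WSSziBoqaEIkXK?? -> prefix_len=14
Fragment 5: offset=14 data="aq" -> buffer=WSSziBoqaEIkXKaq -> prefix_len=16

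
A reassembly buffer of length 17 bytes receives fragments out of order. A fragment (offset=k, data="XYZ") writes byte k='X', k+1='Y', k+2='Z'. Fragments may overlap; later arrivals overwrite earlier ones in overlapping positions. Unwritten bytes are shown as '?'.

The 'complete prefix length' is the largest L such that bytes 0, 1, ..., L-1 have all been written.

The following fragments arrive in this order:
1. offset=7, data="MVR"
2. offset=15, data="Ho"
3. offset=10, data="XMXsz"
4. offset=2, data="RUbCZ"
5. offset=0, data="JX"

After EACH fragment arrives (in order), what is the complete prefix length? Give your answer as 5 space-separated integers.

Answer: 0 0 0 0 17

Derivation:
Fragment 1: offset=7 data="MVR" -> buffer=???????MVR??????? -> prefix_len=0
Fragment 2: offset=15 data="Ho" -> buffer=???????MVR?????Ho -> prefix_len=0
Fragment 3: offset=10 data="XMXsz" -> buffer=???????MVRXMXszHo -> prefix_len=0
Fragment 4: offset=2 data="RUbCZ" -> buffer=??RUbCZMVRXMXszHo -> prefix_len=0
Fragment 5: offset=0 data="JX" -> buffer=JXRUbCZMVRXMXszHo -> prefix_len=17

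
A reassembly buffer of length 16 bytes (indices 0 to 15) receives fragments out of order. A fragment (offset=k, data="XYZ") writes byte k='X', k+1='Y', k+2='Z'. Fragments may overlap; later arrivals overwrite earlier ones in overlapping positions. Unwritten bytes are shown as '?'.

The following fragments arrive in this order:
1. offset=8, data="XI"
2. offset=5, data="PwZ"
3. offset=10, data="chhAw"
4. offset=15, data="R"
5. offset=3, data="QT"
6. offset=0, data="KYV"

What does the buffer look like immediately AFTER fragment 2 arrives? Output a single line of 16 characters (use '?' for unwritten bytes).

Answer: ?????PwZXI??????

Derivation:
Fragment 1: offset=8 data="XI" -> buffer=????????XI??????
Fragment 2: offset=5 data="PwZ" -> buffer=?????PwZXI??????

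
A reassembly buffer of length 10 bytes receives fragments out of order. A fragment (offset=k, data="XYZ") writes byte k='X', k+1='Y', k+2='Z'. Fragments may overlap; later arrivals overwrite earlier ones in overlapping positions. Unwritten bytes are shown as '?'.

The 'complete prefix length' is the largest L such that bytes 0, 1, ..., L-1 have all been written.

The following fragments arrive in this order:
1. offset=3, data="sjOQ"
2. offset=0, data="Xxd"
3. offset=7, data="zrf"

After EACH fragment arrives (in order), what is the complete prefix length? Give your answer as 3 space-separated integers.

Answer: 0 7 10

Derivation:
Fragment 1: offset=3 data="sjOQ" -> buffer=???sjOQ??? -> prefix_len=0
Fragment 2: offset=0 data="Xxd" -> buffer=XxdsjOQ??? -> prefix_len=7
Fragment 3: offset=7 data="zrf" -> buffer=XxdsjOQzrf -> prefix_len=10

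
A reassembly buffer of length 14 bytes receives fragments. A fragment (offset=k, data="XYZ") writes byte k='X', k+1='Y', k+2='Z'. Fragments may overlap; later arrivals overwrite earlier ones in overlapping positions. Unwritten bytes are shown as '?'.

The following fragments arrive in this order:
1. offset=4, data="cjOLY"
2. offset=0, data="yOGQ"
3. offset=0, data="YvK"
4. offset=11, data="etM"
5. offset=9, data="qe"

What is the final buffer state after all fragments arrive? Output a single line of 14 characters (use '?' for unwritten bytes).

Fragment 1: offset=4 data="cjOLY" -> buffer=????cjOLY?????
Fragment 2: offset=0 data="yOGQ" -> buffer=yOGQcjOLY?????
Fragment 3: offset=0 data="YvK" -> buffer=YvKQcjOLY?????
Fragment 4: offset=11 data="etM" -> buffer=YvKQcjOLY??etM
Fragment 5: offset=9 data="qe" -> buffer=YvKQcjOLYqeetM

Answer: YvKQcjOLYqeetM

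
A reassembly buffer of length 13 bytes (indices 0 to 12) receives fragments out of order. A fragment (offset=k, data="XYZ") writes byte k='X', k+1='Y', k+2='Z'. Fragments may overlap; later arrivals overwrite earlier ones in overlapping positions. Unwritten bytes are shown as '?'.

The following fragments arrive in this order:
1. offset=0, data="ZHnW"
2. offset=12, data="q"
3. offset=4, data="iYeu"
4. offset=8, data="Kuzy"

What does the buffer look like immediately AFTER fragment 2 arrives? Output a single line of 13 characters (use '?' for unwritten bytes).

Answer: ZHnW????????q

Derivation:
Fragment 1: offset=0 data="ZHnW" -> buffer=ZHnW?????????
Fragment 2: offset=12 data="q" -> buffer=ZHnW????????q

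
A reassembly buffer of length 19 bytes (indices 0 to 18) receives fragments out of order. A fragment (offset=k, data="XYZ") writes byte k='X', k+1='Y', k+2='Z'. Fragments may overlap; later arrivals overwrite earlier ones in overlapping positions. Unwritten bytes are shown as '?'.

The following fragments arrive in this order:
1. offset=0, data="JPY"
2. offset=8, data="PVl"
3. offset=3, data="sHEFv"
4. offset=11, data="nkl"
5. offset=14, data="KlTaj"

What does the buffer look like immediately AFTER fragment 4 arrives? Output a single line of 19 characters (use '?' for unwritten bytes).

Fragment 1: offset=0 data="JPY" -> buffer=JPY????????????????
Fragment 2: offset=8 data="PVl" -> buffer=JPY?????PVl????????
Fragment 3: offset=3 data="sHEFv" -> buffer=JPYsHEFvPVl????????
Fragment 4: offset=11 data="nkl" -> buffer=JPYsHEFvPVlnkl?????

Answer: JPYsHEFvPVlnkl?????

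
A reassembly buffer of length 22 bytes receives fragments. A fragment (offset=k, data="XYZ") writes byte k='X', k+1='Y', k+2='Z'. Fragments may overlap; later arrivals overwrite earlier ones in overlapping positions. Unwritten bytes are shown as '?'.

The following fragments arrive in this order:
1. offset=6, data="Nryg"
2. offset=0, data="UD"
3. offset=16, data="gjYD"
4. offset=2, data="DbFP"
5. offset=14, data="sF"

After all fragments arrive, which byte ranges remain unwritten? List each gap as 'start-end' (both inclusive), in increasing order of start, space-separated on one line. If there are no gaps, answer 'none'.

Fragment 1: offset=6 len=4
Fragment 2: offset=0 len=2
Fragment 3: offset=16 len=4
Fragment 4: offset=2 len=4
Fragment 5: offset=14 len=2
Gaps: 10-13 20-21

Answer: 10-13 20-21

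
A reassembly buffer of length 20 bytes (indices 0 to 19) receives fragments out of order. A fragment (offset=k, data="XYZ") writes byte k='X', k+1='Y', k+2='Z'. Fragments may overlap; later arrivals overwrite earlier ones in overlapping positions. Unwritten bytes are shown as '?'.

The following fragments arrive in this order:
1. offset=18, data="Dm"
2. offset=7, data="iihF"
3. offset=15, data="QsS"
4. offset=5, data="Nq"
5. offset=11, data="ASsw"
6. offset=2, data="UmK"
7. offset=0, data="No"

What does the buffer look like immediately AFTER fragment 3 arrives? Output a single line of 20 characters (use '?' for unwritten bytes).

Fragment 1: offset=18 data="Dm" -> buffer=??????????????????Dm
Fragment 2: offset=7 data="iihF" -> buffer=???????iihF???????Dm
Fragment 3: offset=15 data="QsS" -> buffer=???????iihF????QsSDm

Answer: ???????iihF????QsSDm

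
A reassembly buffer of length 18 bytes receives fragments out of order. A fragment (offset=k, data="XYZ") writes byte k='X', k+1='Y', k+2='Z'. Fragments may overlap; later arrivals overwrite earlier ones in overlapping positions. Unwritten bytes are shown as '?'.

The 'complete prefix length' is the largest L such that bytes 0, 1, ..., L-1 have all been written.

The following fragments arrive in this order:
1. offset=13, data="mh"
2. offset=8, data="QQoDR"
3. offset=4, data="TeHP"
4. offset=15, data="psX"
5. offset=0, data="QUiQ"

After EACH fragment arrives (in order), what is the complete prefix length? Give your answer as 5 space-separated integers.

Answer: 0 0 0 0 18

Derivation:
Fragment 1: offset=13 data="mh" -> buffer=?????????????mh??? -> prefix_len=0
Fragment 2: offset=8 data="QQoDR" -> buffer=????????QQoDRmh??? -> prefix_len=0
Fragment 3: offset=4 data="TeHP" -> buffer=????TeHPQQoDRmh??? -> prefix_len=0
Fragment 4: offset=15 data="psX" -> buffer=????TeHPQQoDRmhpsX -> prefix_len=0
Fragment 5: offset=0 data="QUiQ" -> buffer=QUiQTeHPQQoDRmhpsX -> prefix_len=18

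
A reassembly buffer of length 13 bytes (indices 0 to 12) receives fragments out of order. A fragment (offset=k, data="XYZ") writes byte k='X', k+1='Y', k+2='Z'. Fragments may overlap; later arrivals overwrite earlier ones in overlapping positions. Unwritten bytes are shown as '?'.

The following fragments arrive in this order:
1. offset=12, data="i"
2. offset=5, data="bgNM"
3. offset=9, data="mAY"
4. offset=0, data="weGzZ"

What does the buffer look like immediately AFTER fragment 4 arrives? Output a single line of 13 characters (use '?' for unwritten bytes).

Answer: weGzZbgNMmAYi

Derivation:
Fragment 1: offset=12 data="i" -> buffer=????????????i
Fragment 2: offset=5 data="bgNM" -> buffer=?????bgNM???i
Fragment 3: offset=9 data="mAY" -> buffer=?????bgNMmAYi
Fragment 4: offset=0 data="weGzZ" -> buffer=weGzZbgNMmAYi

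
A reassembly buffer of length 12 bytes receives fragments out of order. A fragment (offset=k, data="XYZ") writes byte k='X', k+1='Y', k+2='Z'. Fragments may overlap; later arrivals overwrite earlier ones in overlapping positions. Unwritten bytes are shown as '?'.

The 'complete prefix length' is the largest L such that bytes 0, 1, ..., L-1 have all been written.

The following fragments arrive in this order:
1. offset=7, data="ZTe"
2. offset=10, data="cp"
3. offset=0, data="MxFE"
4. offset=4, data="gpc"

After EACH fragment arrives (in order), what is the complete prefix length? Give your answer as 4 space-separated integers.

Fragment 1: offset=7 data="ZTe" -> buffer=???????ZTe?? -> prefix_len=0
Fragment 2: offset=10 data="cp" -> buffer=???????ZTecp -> prefix_len=0
Fragment 3: offset=0 data="MxFE" -> buffer=MxFE???ZTecp -> prefix_len=4
Fragment 4: offset=4 data="gpc" -> buffer=MxFEgpcZTecp -> prefix_len=12

Answer: 0 0 4 12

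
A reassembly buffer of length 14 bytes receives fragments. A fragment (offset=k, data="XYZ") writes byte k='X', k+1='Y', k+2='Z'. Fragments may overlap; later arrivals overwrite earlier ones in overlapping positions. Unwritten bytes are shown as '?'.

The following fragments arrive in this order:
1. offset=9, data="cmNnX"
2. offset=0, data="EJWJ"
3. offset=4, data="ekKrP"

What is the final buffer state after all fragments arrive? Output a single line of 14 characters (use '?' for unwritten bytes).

Answer: EJWJekKrPcmNnX

Derivation:
Fragment 1: offset=9 data="cmNnX" -> buffer=?????????cmNnX
Fragment 2: offset=0 data="EJWJ" -> buffer=EJWJ?????cmNnX
Fragment 3: offset=4 data="ekKrP" -> buffer=EJWJekKrPcmNnX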